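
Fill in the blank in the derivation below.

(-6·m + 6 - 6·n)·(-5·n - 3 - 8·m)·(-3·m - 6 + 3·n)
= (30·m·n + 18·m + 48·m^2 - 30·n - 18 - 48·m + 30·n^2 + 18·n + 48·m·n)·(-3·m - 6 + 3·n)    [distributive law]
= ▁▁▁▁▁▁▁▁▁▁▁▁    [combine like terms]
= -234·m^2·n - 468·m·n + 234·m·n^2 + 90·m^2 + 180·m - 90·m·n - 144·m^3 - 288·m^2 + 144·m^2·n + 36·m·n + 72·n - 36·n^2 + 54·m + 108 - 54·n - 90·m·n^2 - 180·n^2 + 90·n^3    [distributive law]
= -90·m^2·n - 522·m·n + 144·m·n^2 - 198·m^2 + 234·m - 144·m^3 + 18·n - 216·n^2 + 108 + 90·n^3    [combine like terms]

By combine like terms:

(78·m·n - 30·m + 48·m^2 - 12·n - 18 + 30·n^2)·(-3·m - 6 + 3·n)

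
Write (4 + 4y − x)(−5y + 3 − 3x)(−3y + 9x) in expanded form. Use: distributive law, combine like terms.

(4 + 4y − x)(−5y + 3 − 3x)(−3y + 9x)
= (−20y + 12 − 12x − 20y² + 12y − 12xy + 5xy − 3x + 3x²)(−3y + 9x)    [distributive law]
= (−8y + 12 − 15x − 20y² − 7xy + 3x²)(−3y + 9x)    [combine like terms]
= 24y² − 72xy − 36y + 108x + 45xy − 135x² + 60y³ − 180xy² + 21xy² − 63x²y − 9x²y + 27x³    [distributive law]
= 24y² − 27xy − 36y + 108x − 135x² + 60y³ − 159xy² − 72x²y + 27x³    [combine like terms]

24y² − 27xy − 36y + 108x − 135x² + 60y³ − 159xy² − 72x²y + 27x³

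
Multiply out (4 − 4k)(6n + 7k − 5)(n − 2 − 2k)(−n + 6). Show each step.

−24n³ + 212n² − 448n − 192kn² + 344kn − 336k + 160k²n − 240k² + 240 + 24kn³ − 20k²n² − 56k³n + 336k³

(4 − 4k)(6n + 7k − 5)(n − 2 − 2k)(−n + 6)
= (24n + 28k − 20 − 24kn − 28k² + 20k)(n − 2 − 2k)(−n + 6)    [distributive law]
= (24n + 48k − 20 − 24kn − 28k²)(n − 2 − 2k)(−n + 6)    [combine like terms]
= (24n² − 48n − 48kn + 48kn − 96k − 96k² − 20n + 40 + 40k − 24kn² + 48kn + 48k²n − 28k²n + 56k² + 56k³)(−n + 6)    [distributive law]
= (24n² − 68n + 48kn − 56k − 40k² + 40 − 24kn² + 20k²n + 56k³)(−n + 6)    [combine like terms]
= −24n³ + 144n² + 68n² − 408n − 48kn² + 288kn + 56kn − 336k + 40k²n − 240k² − 40n + 240 + 24kn³ − 144kn² − 20k²n² + 120k²n − 56k³n + 336k³    [distributive law]
= −24n³ + 212n² − 448n − 192kn² + 344kn − 336k + 160k²n − 240k² + 240 + 24kn³ − 20k²n² − 56k³n + 336k³    [combine like terms]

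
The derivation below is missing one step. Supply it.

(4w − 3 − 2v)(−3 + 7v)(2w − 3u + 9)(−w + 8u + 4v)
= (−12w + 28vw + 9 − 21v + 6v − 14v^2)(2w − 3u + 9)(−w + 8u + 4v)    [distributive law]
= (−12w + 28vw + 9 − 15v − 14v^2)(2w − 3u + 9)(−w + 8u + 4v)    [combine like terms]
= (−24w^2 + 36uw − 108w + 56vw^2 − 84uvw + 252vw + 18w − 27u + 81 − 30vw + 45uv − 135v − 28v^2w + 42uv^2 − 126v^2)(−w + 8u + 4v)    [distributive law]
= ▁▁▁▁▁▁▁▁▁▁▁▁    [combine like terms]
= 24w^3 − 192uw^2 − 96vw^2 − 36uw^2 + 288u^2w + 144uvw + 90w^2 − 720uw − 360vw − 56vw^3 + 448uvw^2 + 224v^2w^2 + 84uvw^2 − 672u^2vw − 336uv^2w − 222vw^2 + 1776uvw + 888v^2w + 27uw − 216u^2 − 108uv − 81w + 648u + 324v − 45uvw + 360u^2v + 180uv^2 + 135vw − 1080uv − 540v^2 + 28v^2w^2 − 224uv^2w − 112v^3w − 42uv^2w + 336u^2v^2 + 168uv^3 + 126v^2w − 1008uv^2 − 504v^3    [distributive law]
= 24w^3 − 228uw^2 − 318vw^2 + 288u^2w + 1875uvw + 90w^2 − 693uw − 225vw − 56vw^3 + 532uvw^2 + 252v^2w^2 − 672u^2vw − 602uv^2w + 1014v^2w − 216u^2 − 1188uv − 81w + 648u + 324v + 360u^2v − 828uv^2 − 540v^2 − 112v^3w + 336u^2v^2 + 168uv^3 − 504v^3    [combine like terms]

After combine like terms, the bracketed line is:

(−24w^2 + 36uw − 90w + 56vw^2 − 84uvw + 222vw − 27u + 81 + 45uv − 135v − 28v^2w + 42uv^2 − 126v^2)(−w + 8u + 4v)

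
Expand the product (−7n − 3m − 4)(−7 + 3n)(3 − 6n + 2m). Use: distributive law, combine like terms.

(−7n − 3m − 4)(−7 + 3n)(3 − 6n + 2m)
= (49n − 21n^2 + 21m − 9mn + 28 − 12n)(3 − 6n + 2m)    [distributive law]
= (37n − 21n^2 + 21m − 9mn + 28)(3 − 6n + 2m)    [combine like terms]
= 111n − 222n^2 + 74mn − 63n^2 + 126n^3 − 42mn^2 + 63m − 126mn + 42m^2 − 27mn + 54mn^2 − 18m^2n + 84 − 168n + 56m    [distributive law]
= −57n − 285n^2 − 79mn + 126n^3 + 12mn^2 + 119m + 42m^2 − 18m^2n + 84    [combine like terms]

−57n − 285n^2 − 79mn + 126n^3 + 12mn^2 + 119m + 42m^2 − 18m^2n + 84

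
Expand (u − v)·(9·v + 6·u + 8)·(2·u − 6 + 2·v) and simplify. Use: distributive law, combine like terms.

(u − v)·(9·v + 6·u + 8)·(2·u − 6 + 2·v)
= (9·u·v + 6·u^2 + 8·u − 9·v^2 − 6·u·v − 8·v)·(2·u − 6 + 2·v)    [distributive law]
= (3·u·v + 6·u^2 + 8·u − 9·v^2 − 8·v)·(2·u − 6 + 2·v)    [combine like terms]
= 6·u^2·v − 18·u·v + 6·u·v^2 + 12·u^3 − 36·u^2 + 12·u^2·v + 16·u^2 − 48·u + 16·u·v − 18·u·v^2 + 54·v^2 − 18·v^3 − 16·u·v + 48·v − 16·v^2    [distributive law]
= 18·u^2·v − 18·u·v − 12·u·v^2 + 12·u^3 − 20·u^2 − 48·u + 38·v^2 − 18·v^3 + 48·v    [combine like terms]

18·u^2·v − 18·u·v − 12·u·v^2 + 12·u^3 − 20·u^2 − 48·u + 38·v^2 − 18·v^3 + 48·v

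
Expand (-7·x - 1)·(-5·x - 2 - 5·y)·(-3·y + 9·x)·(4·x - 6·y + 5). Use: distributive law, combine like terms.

(-7·x - 1)·(-5·x - 2 - 5·y)·(-3·y + 9·x)·(4·x - 6·y + 5)
= (35·x² + 14·x + 35·x·y + 5·x + 2 + 5·y)·(-3·y + 9·x)·(4·x - 6·y + 5)    [distributive law]
= (35·x² + 19·x + 35·x·y + 2 + 5·y)·(-3·y + 9·x)·(4·x - 6·y + 5)    [combine like terms]
= (-105·x²·y + 315·x³ - 57·x·y + 171·x² - 105·x·y² + 315·x²·y - 6·y + 18·x - 15·y² + 45·x·y)·(4·x - 6·y + 5)    [distributive law]
= (210·x²·y + 315·x³ - 12·x·y + 171·x² - 105·x·y² - 6·y + 18·x - 15·y²)·(4·x - 6·y + 5)    [combine like terms]
= 840·x³·y - 1260·x²·y² + 1050·x²·y + 1260·x⁴ - 1890·x³·y + 1575·x³ - 48·x²·y + 72·x·y² - 60·x·y + 684·x³ - 1026·x²·y + 855·x² - 420·x²·y² + 630·x·y³ - 525·x·y² - 24·x·y + 36·y² - 30·y + 72·x² - 108·x·y + 90·x - 60·x·y² + 90·y³ - 75·y²    [distributive law]
= -1050·x³·y - 1680·x²·y² - 24·x²·y + 1260·x⁴ + 2259·x³ - 513·x·y² - 192·x·y + 927·x² + 630·x·y³ - 39·y² - 30·y + 90·x + 90·y³    [combine like terms]

-1050·x³·y - 1680·x²·y² - 24·x²·y + 1260·x⁴ + 2259·x³ - 513·x·y² - 192·x·y + 927·x² + 630·x·y³ - 39·y² - 30·y + 90·x + 90·y³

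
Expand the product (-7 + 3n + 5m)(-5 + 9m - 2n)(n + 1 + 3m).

34n + 35 + 17m - 74mn - 219m^2 - 7n^2 - mn^2 + 96m^2n - 6n^3 + 135m^3

(-7 + 3n + 5m)(-5 + 9m - 2n)(n + 1 + 3m)
= (35 - 63m + 14n - 15n + 27mn - 6n^2 - 25m + 45m^2 - 10mn)(n + 1 + 3m)    [distributive law]
= (35 - 88m - n + 17mn - 6n^2 + 45m^2)(n + 1 + 3m)    [combine like terms]
= 35n + 35 + 105m - 88mn - 88m - 264m^2 - n^2 - n - 3mn + 17mn^2 + 17mn + 51m^2n - 6n^3 - 6n^2 - 18mn^2 + 45m^2n + 45m^2 + 135m^3    [distributive law]
= 34n + 35 + 17m - 74mn - 219m^2 - 7n^2 - mn^2 + 96m^2n - 6n^3 + 135m^3    [combine like terms]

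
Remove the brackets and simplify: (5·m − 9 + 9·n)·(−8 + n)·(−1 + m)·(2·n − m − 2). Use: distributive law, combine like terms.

(5·m − 9 + 9·n)·(−8 + n)·(−1 + m)·(2·n − m − 2)
= (−40·m + 5·m·n + 72 − 9·n − 72·n + 9·n²)·(−1 + m)·(2·n − m − 2)    [distributive law]
= (−40·m + 5·m·n + 72 − 81·n + 9·n²)·(−1 + m)·(2·n − m − 2)    [combine like terms]
= (40·m − 40·m² − 5·m·n + 5·m²·n − 72 + 72·m + 81·n − 81·m·n − 9·n² + 9·m·n²)·(2·n − m − 2)    [distributive law]
= (112·m − 40·m² − 86·m·n + 5·m²·n − 72 + 81·n − 9·n² + 9·m·n²)·(2·n − m − 2)    [combine like terms]
= 224·m·n − 112·m² − 224·m − 80·m²·n + 40·m³ + 80·m² − 172·m·n² + 86·m²·n + 172·m·n + 10·m²·n² − 5·m³·n − 10·m²·n − 144·n + 72·m + 144 + 162·n² − 81·m·n − 162·n − 18·n³ + 9·m·n² + 18·n² + 18·m·n³ − 9·m²·n² − 18·m·n²    [distributive law]
= 315·m·n − 32·m² − 152·m − 4·m²·n + 40·m³ − 181·m·n² + m²·n² − 5·m³·n − 306·n + 144 + 180·n² − 18·n³ + 18·m·n³    [combine like terms]

315·m·n − 32·m² − 152·m − 4·m²·n + 40·m³ − 181·m·n² + m²·n² − 5·m³·n − 306·n + 144 + 180·n² − 18·n³ + 18·m·n³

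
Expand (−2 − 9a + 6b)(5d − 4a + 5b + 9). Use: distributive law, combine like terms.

(−2 − 9a + 6b)(5d − 4a + 5b + 9)
= −10d + 8a − 10b − 18 − 45ad + 36a^2 − 45ab − 81a + 30bd − 24ab + 30b^2 + 54b    [distributive law]
= −10d − 73a + 44b − 18 − 45ad + 36a^2 − 69ab + 30bd + 30b^2    [combine like terms]

−10d − 73a + 44b − 18 − 45ad + 36a^2 − 69ab + 30bd + 30b^2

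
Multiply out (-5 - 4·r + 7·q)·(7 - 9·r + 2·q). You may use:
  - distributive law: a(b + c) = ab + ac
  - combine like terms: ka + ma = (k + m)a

(-5 - 4·r + 7·q)·(7 - 9·r + 2·q)
= -35 + 45·r - 10·q - 28·r + 36·r² - 8·q·r + 49·q - 63·q·r + 14·q²    [distributive law]
= -35 + 17·r + 39·q + 36·r² - 71·q·r + 14·q²    [combine like terms]

-35 + 17·r + 39·q + 36·r² - 71·q·r + 14·q²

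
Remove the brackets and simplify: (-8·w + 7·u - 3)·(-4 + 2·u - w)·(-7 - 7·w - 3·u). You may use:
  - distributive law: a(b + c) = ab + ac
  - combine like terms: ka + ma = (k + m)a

(-8·w + 7·u - 3)·(-4 + 2·u - w)·(-7 - 7·w - 3·u)
= (32·w - 16·u·w + 8·w² - 28·u + 14·u² - 7·u·w + 12 - 6·u + 3·w)·(-7 - 7·w - 3·u)    [distributive law]
= (35·w - 23·u·w + 8·w² - 34·u + 14·u² + 12)·(-7 - 7·w - 3·u)    [combine like terms]
= -245·w - 245·w² - 105·u·w + 161·u·w + 161·u·w² + 69·u²·w - 56·w² - 56·w³ - 24·u·w² + 238·u + 238·u·w + 102·u² - 98·u² - 98·u²·w - 42·u³ - 84 - 84·w - 36·u    [distributive law]
= -329·w - 301·w² + 294·u·w + 137·u·w² - 29·u²·w - 56·w³ + 202·u + 4·u² - 42·u³ - 84    [combine like terms]

-329·w - 301·w² + 294·u·w + 137·u·w² - 29·u²·w - 56·w³ + 202·u + 4·u² - 42·u³ - 84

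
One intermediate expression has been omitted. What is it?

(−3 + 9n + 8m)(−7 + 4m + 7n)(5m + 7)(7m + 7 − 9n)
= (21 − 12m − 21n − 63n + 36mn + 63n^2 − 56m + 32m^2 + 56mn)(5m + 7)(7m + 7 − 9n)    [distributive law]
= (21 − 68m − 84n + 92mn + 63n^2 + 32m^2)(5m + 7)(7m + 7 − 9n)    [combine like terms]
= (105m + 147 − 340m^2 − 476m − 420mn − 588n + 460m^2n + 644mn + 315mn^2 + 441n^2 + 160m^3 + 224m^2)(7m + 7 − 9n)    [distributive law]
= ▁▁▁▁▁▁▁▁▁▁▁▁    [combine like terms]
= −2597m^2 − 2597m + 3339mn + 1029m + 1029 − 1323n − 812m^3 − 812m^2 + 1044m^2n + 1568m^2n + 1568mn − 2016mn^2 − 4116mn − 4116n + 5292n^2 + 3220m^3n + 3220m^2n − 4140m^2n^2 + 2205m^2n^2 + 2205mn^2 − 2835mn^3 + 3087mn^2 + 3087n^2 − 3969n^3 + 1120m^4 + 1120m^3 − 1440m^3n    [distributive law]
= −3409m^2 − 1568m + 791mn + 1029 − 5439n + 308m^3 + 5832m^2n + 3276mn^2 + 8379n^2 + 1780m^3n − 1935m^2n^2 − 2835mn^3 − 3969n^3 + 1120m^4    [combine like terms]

After combine like terms, the bracketed line is:

(−371m + 147 − 116m^2 + 224mn − 588n + 460m^2n + 315mn^2 + 441n^2 + 160m^3)(7m + 7 − 9n)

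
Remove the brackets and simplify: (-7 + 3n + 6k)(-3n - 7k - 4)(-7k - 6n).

(-7 + 3n + 6k)(-3n - 7k - 4)(-7k - 6n)
= (21n + 49k + 28 - 9n^2 - 21kn - 12n - 18kn - 42k^2 - 24k)(-7k - 6n)    [distributive law]
= (9n + 25k + 28 - 9n^2 - 39kn - 42k^2)(-7k - 6n)    [combine like terms]
= -63kn - 54n^2 - 175k^2 - 150kn - 196k - 168n + 63kn^2 + 54n^3 + 273k^2n + 234kn^2 + 294k^3 + 252k^2n    [distributive law]
= -213kn - 54n^2 - 175k^2 - 196k - 168n + 297kn^2 + 54n^3 + 525k^2n + 294k^3    [combine like terms]

-213kn - 54n^2 - 175k^2 - 196k - 168n + 297kn^2 + 54n^3 + 525k^2n + 294k^3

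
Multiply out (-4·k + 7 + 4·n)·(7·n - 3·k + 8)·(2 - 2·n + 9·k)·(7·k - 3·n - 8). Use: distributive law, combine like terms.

(-4·k + 7 + 4·n)·(7·n - 3·k + 8)·(2 - 2·n + 9·k)·(7·k - 3·n - 8)
= (-28·k·n + 12·k^2 - 32·k + 49·n - 21·k + 56 + 28·n^2 - 12·k·n + 32·n)·(2 - 2·n + 9·k)·(7·k - 3·n - 8)    [distributive law]
= (-40·k·n + 12·k^2 - 53·k + 81·n + 56 + 28·n^2)·(2 - 2·n + 9·k)·(7·k - 3·n - 8)    [combine like terms]
= (-80·k·n + 80·k·n^2 - 360·k^2·n + 24·k^2 - 24·k^2·n + 108·k^3 - 106·k + 106·k·n - 477·k^2 + 162·n - 162·n^2 + 729·k·n + 112 - 112·n + 504·k + 56·n^2 - 56·n^3 + 252·k·n^2)·(7·k - 3·n - 8)    [distributive law]
= (755·k·n + 332·k·n^2 - 384·k^2·n - 453·k^2 + 108·k^3 + 398·k + 50·n - 106·n^2 + 112 - 56·n^3)·(7·k - 3·n - 8)    [combine like terms]
= 5285·k^2·n - 2265·k·n^2 - 6040·k·n + 2324·k^2·n^2 - 996·k·n^3 - 2656·k·n^2 - 2688·k^3·n + 1152·k^2·n^2 + 3072·k^2·n - 3171·k^3 + 1359·k^2·n + 3624·k^2 + 756·k^4 - 324·k^3·n - 864·k^3 + 2786·k^2 - 1194·k·n - 3184·k + 350·k·n - 150·n^2 - 400·n - 742·k·n^2 + 318·n^3 + 848·n^2 + 784·k - 336·n - 896 - 392·k·n^3 + 168·n^4 + 448·n^3    [distributive law]
= 9716·k^2·n - 5663·k·n^2 - 6884·k·n + 3476·k^2·n^2 - 1388·k·n^3 - 3012·k^3·n - 4035·k^3 + 6410·k^2 + 756·k^4 - 2400·k + 698·n^2 - 736·n + 766·n^3 - 896 + 168·n^4    [combine like terms]

9716·k^2·n - 5663·k·n^2 - 6884·k·n + 3476·k^2·n^2 - 1388·k·n^3 - 3012·k^3·n - 4035·k^3 + 6410·k^2 + 756·k^4 - 2400·k + 698·n^2 - 736·n + 766·n^3 - 896 + 168·n^4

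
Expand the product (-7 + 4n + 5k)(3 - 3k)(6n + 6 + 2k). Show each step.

(-7 + 4n + 5k)(3 - 3k)(6n + 6 + 2k)
= (-21 + 21k + 12n - 12kn + 15k - 15k^2)(6n + 6 + 2k)    [distributive law]
= (-21 + 36k + 12n - 12kn - 15k^2)(6n + 6 + 2k)    [combine like terms]
= -126n - 126 - 42k + 216kn + 216k + 72k^2 + 72n^2 + 72n + 24kn - 72kn^2 - 72kn - 24k^2n - 90k^2n - 90k^2 - 30k^3    [distributive law]
= -54n - 126 + 174k + 168kn - 18k^2 + 72n^2 - 72kn^2 - 114k^2n - 30k^3    [combine like terms]

-54n - 126 + 174k + 168kn - 18k^2 + 72n^2 - 72kn^2 - 114k^2n - 30k^3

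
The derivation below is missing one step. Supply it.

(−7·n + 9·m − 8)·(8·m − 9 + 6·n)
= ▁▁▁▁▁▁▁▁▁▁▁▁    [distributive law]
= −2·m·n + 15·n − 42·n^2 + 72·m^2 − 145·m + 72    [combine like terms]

By distributive law:

−56·m·n + 63·n − 42·n^2 + 72·m^2 − 81·m + 54·m·n − 64·m + 72 − 48·n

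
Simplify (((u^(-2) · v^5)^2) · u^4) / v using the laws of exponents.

v^9

(((u^(-2) · v^5)^2) · u^4) / v
= ((((u^(-2))^2) · ((v^5)^2)) · u^4) / v    [power of a product]
= ((u^(-4) · ((v^5)^2)) · u^4) / v    [power of a power]
= ((u^(-4) · v^10) · u^4) / v    [power of a power]
= v^9    [quotient of powers; product of powers]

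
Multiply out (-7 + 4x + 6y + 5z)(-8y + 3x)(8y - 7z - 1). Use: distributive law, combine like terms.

496y² - 352yz - 56y - 154xy + 132xz + 21x - 112xy² + 218xyz + 96x²y - 84x²z - 12x² - 384y³ + 16y²z + 280yz² - 105xz²

(-7 + 4x + 6y + 5z)(-8y + 3x)(8y - 7z - 1)
= (56y - 21x - 32xy + 12x² - 48y² + 18xy - 40yz + 15xz)(8y - 7z - 1)    [distributive law]
= (56y - 21x - 14xy + 12x² - 48y² - 40yz + 15xz)(8y - 7z - 1)    [combine like terms]
= 448y² - 392yz - 56y - 168xy + 147xz + 21x - 112xy² + 98xyz + 14xy + 96x²y - 84x²z - 12x² - 384y³ + 336y²z + 48y² - 320y²z + 280yz² + 40yz + 120xyz - 105xz² - 15xz    [distributive law]
= 496y² - 352yz - 56y - 154xy + 132xz + 21x - 112xy² + 218xyz + 96x²y - 84x²z - 12x² - 384y³ + 16y²z + 280yz² - 105xz²    [combine like terms]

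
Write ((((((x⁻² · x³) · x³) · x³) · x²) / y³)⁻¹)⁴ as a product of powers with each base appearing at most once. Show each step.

x⁻³⁶y¹²

((((((x⁻² · x³) · x³) · x³) · x²) / y³)⁻¹)⁴
= (((((x⁻² · x³) · x³) · x³) · x²) / y³)⁻⁴    [power of a power]
= (((((x⁻² · x³) · x³) · x³) · x²)⁻⁴) / ((y³)⁻⁴)    [power of a quotient]
= (((((x⁻² · x³) · x³) · x³)⁻⁴) · ((x²)⁻⁴)) / ((y³)⁻⁴)    [power of a product]
= (((((x⁻² · x³) · x³)⁻⁴) · ((x³)⁻⁴)) · ((x²)⁻⁴)) / ((y³)⁻⁴)    [power of a product]
= (((((x⁻² · x³)⁻⁴) · ((x³)⁻⁴)) · ((x³)⁻⁴)) · ((x²)⁻⁴)) / ((y³)⁻⁴)    [power of a product]
= ((((((x⁻²)⁻⁴) · ((x³)⁻⁴)) · ((x³)⁻⁴)) · ((x³)⁻⁴)) · ((x²)⁻⁴)) / ((y³)⁻⁴)    [power of a product]
= ((((x⁸ · ((x³)⁻⁴)) · ((x³)⁻⁴)) · ((x³)⁻⁴)) · ((x²)⁻⁴)) / ((y³)⁻⁴)    [power of a power]
= ((((x⁸ · x⁻¹²) · ((x³)⁻⁴)) · ((x³)⁻⁴)) · ((x²)⁻⁴)) / ((y³)⁻⁴)    [power of a power]
= (((x⁻⁴ · ((x³)⁻⁴)) · ((x³)⁻⁴)) · ((x²)⁻⁴)) / ((y³)⁻⁴)    [product of powers]
= (((x⁻⁴ · x⁻¹²) · ((x³)⁻⁴)) · ((x²)⁻⁴)) / ((y³)⁻⁴)    [power of a power]
= ((x⁻¹⁶ · ((x³)⁻⁴)) · ((x²)⁻⁴)) / ((y³)⁻⁴)    [product of powers]
= ((x⁻¹⁶ · x⁻¹²) · ((x²)⁻⁴)) / ((y³)⁻⁴)    [power of a power]
= (x⁻²⁸ · ((x²)⁻⁴)) / ((y³)⁻⁴)    [product of powers]
= (x⁻²⁸ · x⁻⁸) / ((y³)⁻⁴)    [power of a power]
= x⁻³⁶ / ((y³)⁻⁴)    [product of powers]
= x⁻³⁶ / y⁻¹²    [power of a power]
= x⁻³⁶y¹²    [quotient of powers]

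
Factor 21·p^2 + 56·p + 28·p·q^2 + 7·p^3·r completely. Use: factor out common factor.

7·p(3·p + 8 + 4·q^2 + p^2·r)

21·p^2 + 56·p + 28·p·q^2 + 7·p^3·r
= 7(3·p^2 + 8·p + 4·p·q^2 + p^3·r)    [factor out 7]
= 7·p(3·p + 8 + 4·q^2 + p^2·r)    [factor out p]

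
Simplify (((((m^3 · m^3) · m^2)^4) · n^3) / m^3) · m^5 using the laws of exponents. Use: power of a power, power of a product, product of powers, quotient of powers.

m^34n^3

(((((m^3 · m^3) · m^2)^4) · n^3) / m^3) · m^5
= (((((m^3 · m^3)^4) · ((m^2)^4)) · n^3) / m^3) · m^5    [power of a product]
= ((((((m^3)^4) · ((m^3)^4)) · ((m^2)^4)) · n^3) / m^3) · m^5    [power of a product]
= ((((m^12 · ((m^3)^4)) · ((m^2)^4)) · n^3) / m^3) · m^5    [power of a power]
= ((((m^12 · m^12) · ((m^2)^4)) · n^3) / m^3) · m^5    [power of a power]
= (((m^24 · ((m^2)^4)) · n^3) / m^3) · m^5    [product of powers]
= (((m^24 · m^8) · n^3) / m^3) · m^5    [power of a power]
= ((m^32 · n^3) / m^3) · m^5    [product of powers]
= m^34n^3    [quotient of powers; product of powers]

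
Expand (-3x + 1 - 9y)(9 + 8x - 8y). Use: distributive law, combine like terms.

(-3x + 1 - 9y)(9 + 8x - 8y)
= -27x - 24x² + 24xy + 9 + 8x - 8y - 81y - 72xy + 72y²    [distributive law]
= -19x - 24x² - 48xy + 9 - 89y + 72y²    [combine like terms]

-19x - 24x² - 48xy + 9 - 89y + 72y²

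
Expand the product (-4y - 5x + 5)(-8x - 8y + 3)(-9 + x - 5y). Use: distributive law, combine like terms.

-425xy - 128x^2y - 328xy^2 - 28y^2 - 160y^3 + 393y - 415x^2 + 40x^3 + 510x - 135

(-4y - 5x + 5)(-8x - 8y + 3)(-9 + x - 5y)
= (32xy + 32y^2 - 12y + 40x^2 + 40xy - 15x - 40x - 40y + 15)(-9 + x - 5y)    [distributive law]
= (72xy + 32y^2 - 52y + 40x^2 - 55x + 15)(-9 + x - 5y)    [combine like terms]
= -648xy + 72x^2y - 360xy^2 - 288y^2 + 32xy^2 - 160y^3 + 468y - 52xy + 260y^2 - 360x^2 + 40x^3 - 200x^2y + 495x - 55x^2 + 275xy - 135 + 15x - 75y    [distributive law]
= -425xy - 128x^2y - 328xy^2 - 28y^2 - 160y^3 + 393y - 415x^2 + 40x^3 + 510x - 135    [combine like terms]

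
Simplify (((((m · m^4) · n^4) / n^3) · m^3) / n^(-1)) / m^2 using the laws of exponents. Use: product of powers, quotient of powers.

(((((m · m^4) · n^4) / n^3) · m^3) / n^(-1)) / m^2
= ((((m^5 · n^4) / n^3) · m^3) / n^(-1)) / m^2    [product of powers]
= m^6n^2    [quotient of powers; product of powers]

m^6n^2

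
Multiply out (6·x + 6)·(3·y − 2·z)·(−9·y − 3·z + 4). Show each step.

(6·x + 6)·(3·y − 2·z)·(−9·y − 3·z + 4)
= (18·x·y − 12·x·z + 18·y − 12·z)·(−9·y − 3·z + 4)    [distributive law]
= −162·x·y² − 54·x·y·z + 72·x·y + 108·x·y·z + 36·x·z² − 48·x·z − 162·y² − 54·y·z + 72·y + 108·y·z + 36·z² − 48·z    [distributive law]
= −162·x·y² + 54·x·y·z + 72·x·y + 36·x·z² − 48·x·z − 162·y² + 54·y·z + 72·y + 36·z² − 48·z    [combine like terms]

−162·x·y² + 54·x·y·z + 72·x·y + 36·x·z² − 48·x·z − 162·y² + 54·y·z + 72·y + 36·z² − 48·z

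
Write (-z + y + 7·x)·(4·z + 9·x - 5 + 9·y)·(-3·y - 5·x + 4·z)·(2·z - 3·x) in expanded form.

-16·y·z³ + 536·x·y·z² + 240·x·z³ + 26·x²·z² - 32·z⁴ - 1866·x²·y·z - 1101·x³·z - 70·y·z² + 365·x·y·z - 390·x·z² + 845·x²·z + 40·z³ + 102·y²·z² - 675·x·y²·z + 783·x²·y² + 1647·x³·y + 30·y²·z - 45·x·y² - 390·x²·y - 54·y³·z + 81·x·y³ + 945·x⁴ - 525·x³

(-z + y + 7·x)·(4·z + 9·x - 5 + 9·y)·(-3·y - 5·x + 4·z)·(2·z - 3·x)
= (-4·z² - 9·x·z + 5·z - 9·y·z + 4·y·z + 9·x·y - 5·y + 9·y² + 28·x·z + 63·x² - 35·x + 63·x·y)·(-3·y - 5·x + 4·z)·(2·z - 3·x)    [distributive law]
= (-4·z² + 19·x·z + 5·z - 5·y·z + 72·x·y - 5·y + 9·y² + 63·x² - 35·x)·(-3·y - 5·x + 4·z)·(2·z - 3·x)    [combine like terms]
= (12·y·z² + 20·x·z² - 16·z³ - 57·x·y·z - 95·x²·z + 76·x·z² - 15·y·z - 25·x·z + 20·z² + 15·y²·z + 25·x·y·z - 20·y·z² - 216·x·y² - 360·x²·y + 288·x·y·z + 15·y² + 25·x·y - 20·y·z - 27·y³ - 45·x·y² + 36·y²·z - 189·x²·y - 315·x³ + 252·x²·z + 105·x·y + 175·x² - 140·x·z)·(2·z - 3·x)    [distributive law]
= (-8·y·z² + 96·x·z² - 16·z³ + 256·x·y·z + 157·x²·z - 35·y·z - 165·x·z + 20·z² + 51·y²·z - 261·x·y² - 549·x²·y + 15·y² + 130·x·y - 27·y³ - 315·x³ + 175·x²)·(2·z - 3·x)    [combine like terms]
= -16·y·z³ + 24·x·y·z² + 192·x·z³ - 288·x²·z² - 32·z⁴ + 48·x·z³ + 512·x·y·z² - 768·x²·y·z + 314·x²·z² - 471·x³·z - 70·y·z² + 105·x·y·z - 330·x·z² + 495·x²·z + 40·z³ - 60·x·z² + 102·y²·z² - 153·x·y²·z - 522·x·y²·z + 783·x²·y² - 1098·x²·y·z + 1647·x³·y + 30·y²·z - 45·x·y² + 260·x·y·z - 390·x²·y - 54·y³·z + 81·x·y³ - 630·x³·z + 945·x⁴ + 350·x²·z - 525·x³    [distributive law]
= -16·y·z³ + 536·x·y·z² + 240·x·z³ + 26·x²·z² - 32·z⁴ - 1866·x²·y·z - 1101·x³·z - 70·y·z² + 365·x·y·z - 390·x·z² + 845·x²·z + 40·z³ + 102·y²·z² - 675·x·y²·z + 783·x²·y² + 1647·x³·y + 30·y²·z - 45·x·y² - 390·x²·y - 54·y³·z + 81·x·y³ + 945·x⁴ - 525·x³    [combine like terms]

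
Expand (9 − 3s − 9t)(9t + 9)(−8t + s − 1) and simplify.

−648t + 108s − 81 + 135st² − 27s²t + 243st − 27s² + 648t³ + 81t²

(9 − 3s − 9t)(9t + 9)(−8t + s − 1)
= (81t + 81 − 27st − 27s − 81t² − 81t)(−8t + s − 1)    [distributive law]
= (81 − 27st − 27s − 81t²)(−8t + s − 1)    [combine like terms]
= −648t + 81s − 81 + 216st² − 27s²t + 27st + 216st − 27s² + 27s + 648t³ − 81st² + 81t²    [distributive law]
= −648t + 108s − 81 + 135st² − 27s²t + 243st − 27s² + 648t³ + 81t²    [combine like terms]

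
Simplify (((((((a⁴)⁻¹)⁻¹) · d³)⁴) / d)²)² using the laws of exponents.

a⁶⁴d⁴⁴

(((((((a⁴)⁻¹)⁻¹) · d³)⁴) / d)²)²
= ((((((a⁴)⁻¹)⁻¹) · d³)⁴) / d)⁴    [power of a power]
= ((((((a⁴)⁻¹)⁻¹) · d³)⁴)⁴) / (d⁴)    [power of a quotient]
= (((((a⁴)⁻¹)⁻¹) · d³)¹⁶) / (d⁴)    [power of a power]
= (((((a⁴)⁻¹)⁻¹)¹⁶) · ((d³)¹⁶)) / (d⁴)    [power of a product]
= ((((a⁴)⁻¹)⁻¹⁶) · ((d³)¹⁶)) / (d⁴)    [power of a power]
= (((a⁴)¹⁶) · ((d³)¹⁶)) / (d⁴)    [power of a power]
= (a⁶⁴ · ((d³)¹⁶)) / (d⁴)    [power of a power]
= (a⁶⁴ · d⁴⁸) / (d⁴)    [power of a power]
= a⁶⁴d⁴⁴    [quotient of powers]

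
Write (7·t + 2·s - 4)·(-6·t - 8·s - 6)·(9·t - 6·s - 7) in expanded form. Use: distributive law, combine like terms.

(7·t + 2·s - 4)·(-6·t - 8·s - 6)·(9·t - 6·s - 7)
= (-42·t^2 - 56·s·t - 42·t - 12·s·t - 16·s^2 - 12·s + 24·t + 32·s + 24)·(9·t - 6·s - 7)    [distributive law]
= (-42·t^2 - 68·s·t - 18·t - 16·s^2 + 20·s + 24)·(9·t - 6·s - 7)    [combine like terms]
= -378·t^3 + 252·s·t^2 + 294·t^2 - 612·s·t^2 + 408·s^2·t + 476·s·t - 162·t^2 + 108·s·t + 126·t - 144·s^2·t + 96·s^3 + 112·s^2 + 180·s·t - 120·s^2 - 140·s + 216·t - 144·s - 168    [distributive law]
= -378·t^3 - 360·s·t^2 + 132·t^2 + 264·s^2·t + 764·s·t + 342·t + 96·s^3 - 8·s^2 - 284·s - 168    [combine like terms]

-378·t^3 - 360·s·t^2 + 132·t^2 + 264·s^2·t + 764·s·t + 342·t + 96·s^3 - 8·s^2 - 284·s - 168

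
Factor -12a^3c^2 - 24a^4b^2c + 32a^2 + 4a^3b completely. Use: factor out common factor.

-12a^3c^2 - 24a^4b^2c + 32a^2 + 4a^3b
= 4(-3a^3c^2 - 6a^4b^2c + 8a^2 + a^3b)    [factor out 4]
= 4a^2(-3ac^2 - 6a^2b^2c + 8 + ab)    [factor out a^2]

4a^2(-3ac^2 - 6a^2b^2c + 8 + ab)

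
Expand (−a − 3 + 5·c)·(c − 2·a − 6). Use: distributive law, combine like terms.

−11·a·c + 2·a^2 + 12·a − 33·c + 18 + 5·c^2

(−a − 3 + 5·c)·(c − 2·a − 6)
= −a·c + 2·a^2 + 6·a − 3·c + 6·a + 18 + 5·c^2 − 10·a·c − 30·c    [distributive law]
= −11·a·c + 2·a^2 + 12·a − 33·c + 18 + 5·c^2    [combine like terms]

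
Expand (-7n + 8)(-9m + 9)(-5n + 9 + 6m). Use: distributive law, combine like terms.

-315mn^2 + 549mn + 378m^2n + 315n^2 - 927n - 216m - 432m^2 + 648

(-7n + 8)(-9m + 9)(-5n + 9 + 6m)
= (63mn - 63n - 72m + 72)(-5n + 9 + 6m)    [distributive law]
= -315mn^2 + 567mn + 378m^2n + 315n^2 - 567n - 378mn + 360mn - 648m - 432m^2 - 360n + 648 + 432m    [distributive law]
= -315mn^2 + 549mn + 378m^2n + 315n^2 - 927n - 216m - 432m^2 + 648    [combine like terms]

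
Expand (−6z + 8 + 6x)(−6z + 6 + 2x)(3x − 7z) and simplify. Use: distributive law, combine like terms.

(−6z + 8 + 6x)(−6z + 6 + 2x)(3x − 7z)
= (36z^2 − 36z − 12xz − 48z + 48 + 16x − 36xz + 36x + 12x^2)(3x − 7z)    [distributive law]
= (36z^2 − 84z − 48xz + 48 + 52x + 12x^2)(3x − 7z)    [combine like terms]
= 108xz^2 − 252z^3 − 252xz + 588z^2 − 144x^2z + 336xz^2 + 144x − 336z + 156x^2 − 364xz + 36x^3 − 84x^2z    [distributive law]
= 444xz^2 − 252z^3 − 616xz + 588z^2 − 228x^2z + 144x − 336z + 156x^2 + 36x^3    [combine like terms]

444xz^2 − 252z^3 − 616xz + 588z^2 − 228x^2z + 144x − 336z + 156x^2 + 36x^3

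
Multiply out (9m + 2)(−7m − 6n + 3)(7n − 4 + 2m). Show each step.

−549m²n + 278m² − 126m³ − 378mn² + 283mn − 40m − 84n² + 90n − 24

(9m + 2)(−7m − 6n + 3)(7n − 4 + 2m)
= (−63m² − 54mn + 27m − 14m − 12n + 6)(7n − 4 + 2m)    [distributive law]
= (−63m² − 54mn + 13m − 12n + 6)(7n − 4 + 2m)    [combine like terms]
= −441m²n + 252m² − 126m³ − 378mn² + 216mn − 108m²n + 91mn − 52m + 26m² − 84n² + 48n − 24mn + 42n − 24 + 12m    [distributive law]
= −549m²n + 278m² − 126m³ − 378mn² + 283mn − 40m − 84n² + 90n − 24    [combine like terms]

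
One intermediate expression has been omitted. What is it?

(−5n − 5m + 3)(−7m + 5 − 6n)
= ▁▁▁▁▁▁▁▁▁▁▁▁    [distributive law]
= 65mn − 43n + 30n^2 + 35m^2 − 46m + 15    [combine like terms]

By distributive law:

35mn − 25n + 30n^2 + 35m^2 − 25m + 30mn − 21m + 15 − 18n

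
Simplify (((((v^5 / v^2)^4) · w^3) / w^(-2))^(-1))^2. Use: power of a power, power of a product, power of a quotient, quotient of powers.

v^(-24)w^(-10)

(((((v^5 / v^2)^4) · w^3) / w^(-2))^(-1))^2
= ((((v^5 / v^2)^4) · w^3) / w^(-2))^(-2)    [power of a power]
= ((((v^5 / v^2)^4) · w^3)^(-2)) / ((w^(-2))^(-2))    [power of a quotient]
= ((((v^5 / v^2)^4)^(-2)) · ((w^3)^(-2))) / ((w^(-2))^(-2))    [power of a product]
= (((v^5 / v^2)^(-8)) · ((w^3)^(-2))) / ((w^(-2))^(-2))    [power of a power]
= ((((v^5)^(-8)) / ((v^2)^(-8))) · ((w^3)^(-2))) / ((w^(-2))^(-2))    [power of a quotient]
= ((v^(-40) / ((v^2)^(-8))) · ((w^3)^(-2))) / ((w^(-2))^(-2))    [power of a power]
= ((v^(-40) / v^(-16)) · ((w^3)^(-2))) / ((w^(-2))^(-2))    [power of a power]
= (v^(-24) · ((w^3)^(-2))) / ((w^(-2))^(-2))    [quotient of powers]
= (v^(-24) · w^(-6)) / ((w^(-2))^(-2))    [power of a power]
= (v^(-24) · w^(-6)) / w^4    [power of a power]
= v^(-24)w^(-10)    [quotient of powers]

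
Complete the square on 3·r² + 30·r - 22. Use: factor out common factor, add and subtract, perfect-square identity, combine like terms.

3·r² + 30·r - 22
= 3(r² + 10·r) - 22    [factor out 3 from the r-terms]
= 3(r² + 10·r + 25 - 25) - 22    [add and subtract 25 inside the bracket]
= 3(r + 5)² - 75 - 22    [perfect-square identity]
= 3(r + 5)² - 97    [combine constants]

3(r + 5)² - 97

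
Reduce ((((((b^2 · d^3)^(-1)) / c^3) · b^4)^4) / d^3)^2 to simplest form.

((((((b^2 · d^3)^(-1)) / c^3) · b^4)^4) / d^3)^2
= ((((((b^2 · d^3)^(-1)) / c^3) · b^4)^4)^2) / ((d^3)^2)    [power of a quotient]
= (((((b^2 · d^3)^(-1)) / c^3) · b^4)^8) / ((d^3)^2)    [power of a power]
= (((((b^2 · d^3)^(-1)) / c^3)^8) · ((b^4)^8)) / ((d^3)^2)    [power of a product]
= (((((b^2 · d^3)^(-1))^8) / ((c^3)^8)) · ((b^4)^8)) / ((d^3)^2)    [power of a quotient]
= ((((b^2 · d^3)^(-8)) / ((c^3)^8)) · ((b^4)^8)) / ((d^3)^2)    [power of a power]
= (((((b^2)^(-8)) · ((d^3)^(-8))) / ((c^3)^8)) · ((b^4)^8)) / ((d^3)^2)    [power of a product]
= (((b^(-16) · ((d^3)^(-8))) / ((c^3)^8)) · ((b^4)^8)) / ((d^3)^2)    [power of a power]
= (((b^(-16) · d^(-24)) / ((c^3)^8)) · ((b^4)^8)) / ((d^3)^2)    [power of a power]
= (((b^(-16) · d^(-24)) / c^24) · ((b^4)^8)) / ((d^3)^2)    [power of a power]
= (((b^(-16) · d^(-24)) / c^24) · b^32) / ((d^3)^2)    [power of a power]
= (((b^(-16) · d^(-24)) / c^24) · b^32) / d^6    [power of a power]
= b^16c^(-24)d^(-30)    [quotient of powers; product of powers]

b^16c^(-24)d^(-30)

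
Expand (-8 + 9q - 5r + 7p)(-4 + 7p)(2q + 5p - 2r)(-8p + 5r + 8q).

(-8 + 9q - 5r + 7p)(-4 + 7p)(2q + 5p - 2r)(-8p + 5r + 8q)
= (32 - 56p - 36q + 63pq + 20r - 35pr - 28p + 49p^2)(2q + 5p - 2r)(-8p + 5r + 8q)    [distributive law]
= (32 - 84p - 36q + 63pq + 20r - 35pr + 49p^2)(2q + 5p - 2r)(-8p + 5r + 8q)    [combine like terms]
= (64q + 160p - 64r - 168pq - 420p^2 + 168pr - 72q^2 - 180pq + 72qr + 126pq^2 + 315p^2q - 126pqr + 40qr + 100pr - 40r^2 - 70pqr - 175p^2r + 70pr^2 + 98p^2q + 245p^3 - 98p^2r)(-8p + 5r + 8q)    [distributive law]
= (64q + 160p - 64r - 348pq - 420p^2 + 268pr - 72q^2 + 112qr + 126pq^2 + 413p^2q - 196pqr - 40r^2 - 273p^2r + 70pr^2 + 245p^3)(-8p + 5r + 8q)    [combine like terms]
= -512pq + 320qr + 512q^2 - 1280p^2 + 800pr + 1280pq + 512pr - 320r^2 - 512qr + 2784p^2q - 1740pqr - 2784pq^2 + 3360p^3 - 2100p^2r - 3360p^2q - 2144p^2r + 1340pr^2 + 2144pqr + 576pq^2 - 360q^2r - 576q^3 - 896pqr + 560qr^2 + 896q^2r - 1008p^2q^2 + 630pq^2r + 1008pq^3 - 3304p^3q + 2065p^2qr + 3304p^2q^2 + 1568p^2qr - 980pqr^2 - 1568pq^2r + 320pr^2 - 200r^3 - 320qr^2 + 2184p^3r - 1365p^2r^2 - 2184p^2qr - 560p^2r^2 + 350pr^3 + 560pqr^2 - 1960p^4 + 1225p^3r + 1960p^3q    [distributive law]
= 768pq - 192qr + 512q^2 - 1280p^2 + 1312pr - 320r^2 - 576p^2q - 492pqr - 2208pq^2 + 3360p^3 - 4244p^2r + 1660pr^2 + 536q^2r - 576q^3 + 240qr^2 + 2296p^2q^2 - 938pq^2r + 1008pq^3 - 1344p^3q + 1449p^2qr - 420pqr^2 - 200r^3 + 3409p^3r - 1925p^2r^2 + 350pr^3 - 1960p^4    [combine like terms]

768pq - 192qr + 512q^2 - 1280p^2 + 1312pr - 320r^2 - 576p^2q - 492pqr - 2208pq^2 + 3360p^3 - 4244p^2r + 1660pr^2 + 536q^2r - 576q^3 + 240qr^2 + 2296p^2q^2 - 938pq^2r + 1008pq^3 - 1344p^3q + 1449p^2qr - 420pqr^2 - 200r^3 + 3409p^3r - 1925p^2r^2 + 350pr^3 - 1960p^4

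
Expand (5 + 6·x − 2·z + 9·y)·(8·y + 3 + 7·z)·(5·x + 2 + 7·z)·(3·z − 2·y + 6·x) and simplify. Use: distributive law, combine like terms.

3961·x·y·z + 2·x·y^2 + 2406·x^2·y + 76·y·z − 268·y^2 + 582·x·y + 1339·y·z^2 − 694·y^2·z + 1311·x·z + 666·x^2 + 90·z − 60·y + 180·x + 489·z^2 + 2115·x·z^2 + 2400·x^2·z + 525·z^3 + 3726·x^2·y·z + 1680·x^2·y^2 + 1440·x^3·y + 3239·x·y·z^2 + 2962·x·y^2·z + 540·x^3 + 1974·x^2·z^2 + 1260·x^3·z + 84·x·z^3 + 1183·y·z^3 + 854·y^2·z^2 − 294·z^4 − 720·x·y^3 − 288·y^3 − 1008·y^3·z

(5 + 6·x − 2·z + 9·y)·(8·y + 3 + 7·z)·(5·x + 2 + 7·z)·(3·z − 2·y + 6·x)
= (40·y + 15 + 35·z + 48·x·y + 18·x + 42·x·z − 16·y·z − 6·z − 14·z^2 + 72·y^2 + 27·y + 63·y·z)·(5·x + 2 + 7·z)·(3·z − 2·y + 6·x)    [distributive law]
= (67·y + 15 + 29·z + 48·x·y + 18·x + 42·x·z + 47·y·z − 14·z^2 + 72·y^2)·(5·x + 2 + 7·z)·(3·z − 2·y + 6·x)    [combine like terms]
= (335·x·y + 134·y + 469·y·z + 75·x + 30 + 105·z + 145·x·z + 58·z + 203·z^2 + 240·x^2·y + 96·x·y + 336·x·y·z + 90·x^2 + 36·x + 126·x·z + 210·x^2·z + 84·x·z + 294·x·z^2 + 235·x·y·z + 94·y·z + 329·y·z^2 − 70·x·z^2 − 28·z^2 − 98·z^3 + 360·x·y^2 + 144·y^2 + 504·y^2·z)·(3·z − 2·y + 6·x)    [distributive law]
= (431·x·y + 134·y + 563·y·z + 111·x + 30 + 163·z + 355·x·z + 175·z^2 + 240·x^2·y + 571·x·y·z + 90·x^2 + 210·x^2·z + 224·x·z^2 + 329·y·z^2 − 98·z^3 + 360·x·y^2 + 144·y^2 + 504·y^2·z)·(3·z − 2·y + 6·x)    [combine like terms]
= 1293·x·y·z − 862·x·y^2 + 2586·x^2·y + 402·y·z − 268·y^2 + 804·x·y + 1689·y·z^2 − 1126·y^2·z + 3378·x·y·z + 333·x·z − 222·x·y + 666·x^2 + 90·z − 60·y + 180·x + 489·z^2 − 326·y·z + 978·x·z + 1065·x·z^2 − 710·x·y·z + 2130·x^2·z + 525·z^3 − 350·y·z^2 + 1050·x·z^2 + 720·x^2·y·z − 480·x^2·y^2 + 1440·x^3·y + 1713·x·y·z^2 − 1142·x·y^2·z + 3426·x^2·y·z + 270·x^2·z − 180·x^2·y + 540·x^3 + 630·x^2·z^2 − 420·x^2·y·z + 1260·x^3·z + 672·x·z^3 − 448·x·y·z^2 + 1344·x^2·z^2 + 987·y·z^3 − 658·y^2·z^2 + 1974·x·y·z^2 − 294·z^4 + 196·y·z^3 − 588·x·z^3 + 1080·x·y^2·z − 720·x·y^3 + 2160·x^2·y^2 + 432·y^2·z − 288·y^3 + 864·x·y^2 + 1512·y^2·z^2 − 1008·y^3·z + 3024·x·y^2·z    [distributive law]
= 3961·x·y·z + 2·x·y^2 + 2406·x^2·y + 76·y·z − 268·y^2 + 582·x·y + 1339·y·z^2 − 694·y^2·z + 1311·x·z + 666·x^2 + 90·z − 60·y + 180·x + 489·z^2 + 2115·x·z^2 + 2400·x^2·z + 525·z^3 + 3726·x^2·y·z + 1680·x^2·y^2 + 1440·x^3·y + 3239·x·y·z^2 + 2962·x·y^2·z + 540·x^3 + 1974·x^2·z^2 + 1260·x^3·z + 84·x·z^3 + 1183·y·z^3 + 854·y^2·z^2 − 294·z^4 − 720·x·y^3 − 288·y^3 − 1008·y^3·z    [combine like terms]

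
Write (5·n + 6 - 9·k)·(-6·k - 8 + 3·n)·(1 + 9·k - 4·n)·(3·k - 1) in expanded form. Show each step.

-468·k^2·n + 909·k·n - 2187·k^3·n + 1089·k^2·n^2 - 54·k·n^2 - 170·n - 103·n^2 - 180·k·n^3 + 60·n^3 - 1566·k^2 + 252·k + 648·k^3 + 48 + 1458·k^4

(5·n + 6 - 9·k)·(-6·k - 8 + 3·n)·(1 + 9·k - 4·n)·(3·k - 1)
= (-30·k·n - 40·n + 15·n^2 - 36·k - 48 + 18·n + 54·k^2 + 72·k - 27·k·n)·(1 + 9·k - 4·n)·(3·k - 1)    [distributive law]
= (-57·k·n - 22·n + 15·n^2 + 36·k - 48 + 54·k^2)·(1 + 9·k - 4·n)·(3·k - 1)    [combine like terms]
= (-57·k·n - 513·k^2·n + 228·k·n^2 - 22·n - 198·k·n + 88·n^2 + 15·n^2 + 135·k·n^2 - 60·n^3 + 36·k + 324·k^2 - 144·k·n - 48 - 432·k + 192·n + 54·k^2 + 486·k^3 - 216·k^2·n)·(3·k - 1)    [distributive law]
= (-399·k·n - 729·k^2·n + 363·k·n^2 + 170·n + 103·n^2 - 60·n^3 - 396·k + 378·k^2 - 48 + 486·k^3)·(3·k - 1)    [combine like terms]
= -1197·k^2·n + 399·k·n - 2187·k^3·n + 729·k^2·n + 1089·k^2·n^2 - 363·k·n^2 + 510·k·n - 170·n + 309·k·n^2 - 103·n^2 - 180·k·n^3 + 60·n^3 - 1188·k^2 + 396·k + 1134·k^3 - 378·k^2 - 144·k + 48 + 1458·k^4 - 486·k^3    [distributive law]
= -468·k^2·n + 909·k·n - 2187·k^3·n + 1089·k^2·n^2 - 54·k·n^2 - 170·n - 103·n^2 - 180·k·n^3 + 60·n^3 - 1566·k^2 + 252·k + 648·k^3 + 48 + 1458·k^4    [combine like terms]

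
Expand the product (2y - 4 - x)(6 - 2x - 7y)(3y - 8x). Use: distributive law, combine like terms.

120y^2 - 314xy + 121xy^2 - 18x^2y - 42y^3 - 72y + 192x - 16x^2 - 16x^3

(2y - 4 - x)(6 - 2x - 7y)(3y - 8x)
= (12y - 4xy - 14y^2 - 24 + 8x + 28y - 6x + 2x^2 + 7xy)(3y - 8x)    [distributive law]
= (40y + 3xy - 14y^2 - 24 + 2x + 2x^2)(3y - 8x)    [combine like terms]
= 120y^2 - 320xy + 9xy^2 - 24x^2y - 42y^3 + 112xy^2 - 72y + 192x + 6xy - 16x^2 + 6x^2y - 16x^3    [distributive law]
= 120y^2 - 314xy + 121xy^2 - 18x^2y - 42y^3 - 72y + 192x - 16x^2 - 16x^3    [combine like terms]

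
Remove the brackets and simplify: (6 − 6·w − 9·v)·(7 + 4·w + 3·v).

42 − 18·w − 45·v − 24·w^2 − 54·v·w − 27·v^2

(6 − 6·w − 9·v)·(7 + 4·w + 3·v)
= 42 + 24·w + 18·v − 42·w − 24·w^2 − 18·v·w − 63·v − 36·v·w − 27·v^2    [distributive law]
= 42 − 18·w − 45·v − 24·w^2 − 54·v·w − 27·v^2    [combine like terms]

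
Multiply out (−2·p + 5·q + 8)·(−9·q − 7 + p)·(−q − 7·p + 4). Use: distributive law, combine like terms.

(−2·p + 5·q + 8)·(−9·q − 7 + p)·(−q − 7·p + 4)
= (18·p·q + 14·p − 2·p^2 − 45·q^2 − 35·q + 5·p·q − 72·q − 56 + 8·p)·(−q − 7·p + 4)    [distributive law]
= (23·p·q + 22·p − 2·p^2 − 45·q^2 − 107·q − 56)·(−q − 7·p + 4)    [combine like terms]
= −23·p·q^2 − 161·p^2·q + 92·p·q − 22·p·q − 154·p^2 + 88·p + 2·p^2·q + 14·p^3 − 8·p^2 + 45·q^3 + 315·p·q^2 − 180·q^2 + 107·q^2 + 749·p·q − 428·q + 56·q + 392·p − 224    [distributive law]
= 292·p·q^2 − 159·p^2·q + 819·p·q − 162·p^2 + 480·p + 14·p^3 + 45·q^3 − 73·q^2 − 372·q − 224    [combine like terms]

292·p·q^2 − 159·p^2·q + 819·p·q − 162·p^2 + 480·p + 14·p^3 + 45·q^3 − 73·q^2 − 372·q − 224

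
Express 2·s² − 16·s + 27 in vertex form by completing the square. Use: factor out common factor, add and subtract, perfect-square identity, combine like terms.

2(s − 4)² − 5

2·s² − 16·s + 27
= 2(s² − 8·s) + 27    [factor out 2 from the s-terms]
= 2(s² − 8·s + 16 − 16) + 27    [add and subtract 16 inside the bracket]
= 2(s − 4)² − 32 + 27    [perfect-square identity]
= 2(s − 4)² − 5    [combine constants]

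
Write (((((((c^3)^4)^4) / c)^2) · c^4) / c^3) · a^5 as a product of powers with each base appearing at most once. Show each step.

a^5c^95

(((((((c^3)^4)^4) / c)^2) · c^4) / c^3) · a^5
= (((((((c^3)^4)^4)^2) / (c^2)) · c^4) / c^3) · a^5    [power of a quotient]
= ((((((c^3)^4)^8) / (c^2)) · c^4) / c^3) · a^5    [power of a power]
= (((((c^3)^32) / (c^2)) · c^4) / c^3) · a^5    [power of a power]
= (((c^96 / (c^2)) · c^4) / c^3) · a^5    [power of a power]
= ((c^94 · c^4) / c^3) · a^5    [quotient of powers]
= (c^98 / c^3) · a^5    [product of powers]
= c^95 · a^5    [quotient of powers]
= a^5c^95    [rearrange]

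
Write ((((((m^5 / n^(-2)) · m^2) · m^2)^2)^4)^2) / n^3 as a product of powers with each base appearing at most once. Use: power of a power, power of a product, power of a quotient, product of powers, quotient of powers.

m^144n^29

((((((m^5 / n^(-2)) · m^2) · m^2)^2)^4)^2) / n^3
= (((((m^5 / n^(-2)) · m^2) · m^2)^2)^8) / n^3    [power of a power]
= ((((m^5 / n^(-2)) · m^2) · m^2)^16) / n^3    [power of a power]
= ((((m^5 / n^(-2)) · m^2)^16) · ((m^2)^16)) / n^3    [power of a product]
= ((((m^5 / n^(-2))^16) · ((m^2)^16)) · ((m^2)^16)) / n^3    [power of a product]
= (((((m^5)^16) / ((n^(-2))^16)) · ((m^2)^16)) · ((m^2)^16)) / n^3    [power of a quotient]
= (((m^80 / ((n^(-2))^16)) · ((m^2)^16)) · ((m^2)^16)) / n^3    [power of a power]
= (((m^80 / n^(-32)) · ((m^2)^16)) · ((m^2)^16)) / n^3    [power of a power]
= (((m^80 / n^(-32)) · m^32) · ((m^2)^16)) / n^3    [power of a power]
= (((m^80 / n^(-32)) · m^32) · m^32) / n^3    [power of a power]
= m^144n^29    [quotient of powers; product of powers]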